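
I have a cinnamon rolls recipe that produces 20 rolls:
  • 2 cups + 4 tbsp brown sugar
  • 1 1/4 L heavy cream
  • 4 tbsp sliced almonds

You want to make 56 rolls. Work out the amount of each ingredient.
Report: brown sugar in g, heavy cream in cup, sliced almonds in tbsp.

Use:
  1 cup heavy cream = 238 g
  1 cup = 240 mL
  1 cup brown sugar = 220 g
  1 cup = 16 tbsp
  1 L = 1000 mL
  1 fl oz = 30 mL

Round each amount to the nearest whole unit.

brown sugar: 1386 g; heavy cream: 15 cup; sliced almonds: 11 tbsp

Scaling factor: 56/20 = 14/5 = 2.8.
brown sugar: (2 cup + 4 tbsp = 2.25 cup) × 14/5 × 220 g/cup = 1386 g
heavy cream: 1.25 L × 14/5 × 1000 mL/L ÷ 240 mL/cup ≈ 15 cup
sliced almonds: 4 tbsp × 14/5 ≈ 11 tbsp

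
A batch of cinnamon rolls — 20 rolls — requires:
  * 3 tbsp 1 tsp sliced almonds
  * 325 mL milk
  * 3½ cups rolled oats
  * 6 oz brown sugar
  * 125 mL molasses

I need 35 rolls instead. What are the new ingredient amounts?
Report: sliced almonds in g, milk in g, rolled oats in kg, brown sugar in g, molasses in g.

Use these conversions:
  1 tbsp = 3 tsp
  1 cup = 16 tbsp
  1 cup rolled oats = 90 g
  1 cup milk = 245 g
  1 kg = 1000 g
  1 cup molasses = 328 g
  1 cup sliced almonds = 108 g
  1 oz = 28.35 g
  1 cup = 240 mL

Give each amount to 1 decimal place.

Scaling factor: 35/20 = 7/4 = 1.75.
sliced almonds: (3 tbsp + 1 tsp = 10/3 tbsp) × 7/4 ÷ 16 tbsp/cup × 108 g/cup ≈ 39.4 g
milk: 325 mL × 7/4 ÷ 240 mL/cup × 245 g/cup ≈ 580.6 g
rolled oats: 3.5 cup × 7/4 × 90 g/cup ÷ 1000 g/kg ≈ 0.6 kg
brown sugar: 6 oz × 7/4 × 28.35 g/oz ≈ 297.7 g
molasses: 125 mL × 7/4 ÷ 240 mL/cup × 328 g/cup ≈ 299.0 g

sliced almonds: 39.4 g; milk: 580.6 g; rolled oats: 0.6 kg; brown sugar: 297.7 g; molasses: 299.0 g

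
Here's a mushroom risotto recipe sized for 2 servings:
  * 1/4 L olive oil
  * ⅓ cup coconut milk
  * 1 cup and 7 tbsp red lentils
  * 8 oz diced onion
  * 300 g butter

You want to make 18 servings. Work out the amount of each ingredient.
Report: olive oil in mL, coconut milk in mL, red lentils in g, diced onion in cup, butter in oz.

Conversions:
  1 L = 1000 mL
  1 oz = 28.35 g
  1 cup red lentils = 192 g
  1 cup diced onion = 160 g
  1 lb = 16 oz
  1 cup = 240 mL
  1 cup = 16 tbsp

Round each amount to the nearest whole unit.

Scaling factor: 18/2 = 9.
olive oil: 0.25 L × 9 × 1000 mL/L = 2250 mL
coconut milk: 1/3 cup × 9 × 240 mL/cup = 720 mL
red lentils: (1 cup + 7 tbsp = 1.4375 cup) × 9 × 192 g/cup = 2484 g
diced onion: 8 oz × 9 × 28.35 g/oz ÷ 160 g/cup ≈ 13 cup
butter: 300 g × 9 ÷ 28.35 g/oz ≈ 95 oz

olive oil: 2250 mL; coconut milk: 720 mL; red lentils: 2484 g; diced onion: 13 cup; butter: 95 oz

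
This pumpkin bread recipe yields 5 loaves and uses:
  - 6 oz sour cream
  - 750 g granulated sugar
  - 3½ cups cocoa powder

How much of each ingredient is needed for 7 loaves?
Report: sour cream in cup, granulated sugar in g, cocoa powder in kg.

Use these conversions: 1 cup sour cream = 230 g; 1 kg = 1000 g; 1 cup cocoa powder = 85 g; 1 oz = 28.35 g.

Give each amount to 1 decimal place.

Scaling factor: 7/5 = 1.4.
sour cream: 6 oz × 7/5 × 28.35 g/oz ÷ 230 g/cup ≈ 1.0 cup
granulated sugar: 750 g × 7/5 = 1050.0 g
cocoa powder: 3.5 cup × 7/5 × 85 g/cup ÷ 1000 g/kg ≈ 0.4 kg

sour cream: 1.0 cup; granulated sugar: 1050.0 g; cocoa powder: 0.4 kg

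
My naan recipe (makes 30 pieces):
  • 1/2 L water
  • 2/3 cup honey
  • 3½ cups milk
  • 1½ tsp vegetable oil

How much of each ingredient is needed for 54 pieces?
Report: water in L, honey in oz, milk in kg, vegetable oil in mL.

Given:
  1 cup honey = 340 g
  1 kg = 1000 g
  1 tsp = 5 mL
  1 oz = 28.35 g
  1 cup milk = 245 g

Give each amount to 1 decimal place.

water: 0.9 L; honey: 14.4 oz; milk: 1.5 kg; vegetable oil: 13.5 mL

Scaling factor: 54/30 = 9/5 = 1.8.
water: 0.5 L × 9/5 = 0.9 L
honey: 2/3 cup × 9/5 × 340 g/cup ÷ 28.35 g/oz ≈ 14.4 oz
milk: 3.5 cup × 9/5 × 245 g/cup ÷ 1000 g/kg ≈ 1.5 kg
vegetable oil: 1.5 tsp × 9/5 × 5 mL/tsp = 13.5 mL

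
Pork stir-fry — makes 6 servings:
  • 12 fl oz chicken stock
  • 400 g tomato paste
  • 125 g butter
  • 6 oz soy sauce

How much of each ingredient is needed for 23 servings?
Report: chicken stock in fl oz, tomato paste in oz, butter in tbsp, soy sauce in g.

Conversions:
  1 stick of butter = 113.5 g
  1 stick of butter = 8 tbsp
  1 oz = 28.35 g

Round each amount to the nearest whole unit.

Scaling factor: 23/6.
chicken stock: 12 fl oz × 23/6 = 46 fl oz
tomato paste: 400 g × 23/6 ÷ 28.35 g/oz ≈ 54 oz
butter: 125 g × 23/6 ÷ 113.5 g/stick × 8 tbsp/stick ≈ 34 tbsp
soy sauce: 6 oz × 23/6 × 28.35 g/oz ≈ 652 g

chicken stock: 46 fl oz; tomato paste: 54 oz; butter: 34 tbsp; soy sauce: 652 g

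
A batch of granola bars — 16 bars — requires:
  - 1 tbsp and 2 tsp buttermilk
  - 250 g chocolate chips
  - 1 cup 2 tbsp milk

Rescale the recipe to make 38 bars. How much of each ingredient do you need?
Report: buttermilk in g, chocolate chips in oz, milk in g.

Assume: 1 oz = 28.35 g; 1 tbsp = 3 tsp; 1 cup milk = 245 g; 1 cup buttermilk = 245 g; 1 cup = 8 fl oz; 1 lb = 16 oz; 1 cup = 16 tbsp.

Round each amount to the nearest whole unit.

Scaling factor: 38/16 = 19/8 = 2.375.
buttermilk: (1 tbsp + 2 tsp = 5/3 tbsp) × 19/8 ÷ 16 tbsp/cup × 245 g/cup ≈ 61 g
chocolate chips: 250 g × 19/8 ÷ 28.35 g/oz ≈ 21 oz
milk: (1 cup + 2 tbsp = 1.125 cup) × 19/8 × 245 g/cup ≈ 655 g

buttermilk: 61 g; chocolate chips: 21 oz; milk: 655 g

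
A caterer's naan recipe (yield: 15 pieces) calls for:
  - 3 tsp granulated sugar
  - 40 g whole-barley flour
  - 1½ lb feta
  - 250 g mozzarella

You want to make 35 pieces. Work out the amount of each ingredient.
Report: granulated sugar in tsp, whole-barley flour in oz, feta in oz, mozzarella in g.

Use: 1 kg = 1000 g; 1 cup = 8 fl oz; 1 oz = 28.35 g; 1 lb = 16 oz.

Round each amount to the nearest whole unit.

Scaling factor: 35/15 = 7/3.
granulated sugar: 3 tsp × 7/3 = 7 tsp
whole-barley flour: 40 g × 7/3 ÷ 28.35 g/oz ≈ 3 oz
feta: 1.5 lb × 7/3 × 16 oz/lb = 56 oz
mozzarella: 250 g × 7/3 ≈ 583 g

granulated sugar: 7 tsp; whole-barley flour: 3 oz; feta: 56 oz; mozzarella: 583 g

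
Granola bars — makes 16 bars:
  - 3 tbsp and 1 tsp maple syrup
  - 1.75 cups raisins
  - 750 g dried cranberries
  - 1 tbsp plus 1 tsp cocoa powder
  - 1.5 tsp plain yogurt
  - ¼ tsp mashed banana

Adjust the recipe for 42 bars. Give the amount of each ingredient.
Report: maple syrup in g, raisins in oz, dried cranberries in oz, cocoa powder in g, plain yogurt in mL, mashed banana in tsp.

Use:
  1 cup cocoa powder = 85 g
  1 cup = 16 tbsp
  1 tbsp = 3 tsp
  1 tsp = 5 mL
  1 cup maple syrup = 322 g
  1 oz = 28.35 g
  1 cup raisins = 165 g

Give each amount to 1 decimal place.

Scaling factor: 42/16 = 21/8 = 2.625.
maple syrup: (3 tbsp + 1 tsp = 10/3 tbsp) × 21/8 ÷ 16 tbsp/cup × 322 g/cup ≈ 176.1 g
raisins: 1.75 cup × 21/8 × 165 g/cup ÷ 28.35 g/oz ≈ 26.7 oz
dried cranberries: 750 g × 21/8 ÷ 28.35 g/oz ≈ 69.4 oz
cocoa powder: (1 tbsp + 1 tsp = 4/3 tbsp) × 21/8 ÷ 16 tbsp/cup × 85 g/cup ≈ 18.6 g
plain yogurt: 1.5 tsp × 21/8 × 5 mL/tsp ≈ 19.7 mL
mashed banana: 0.25 tsp × 21/8 ≈ 0.7 tsp

maple syrup: 176.1 g; raisins: 26.7 oz; dried cranberries: 69.4 oz; cocoa powder: 18.6 g; plain yogurt: 19.7 mL; mashed banana: 0.7 tsp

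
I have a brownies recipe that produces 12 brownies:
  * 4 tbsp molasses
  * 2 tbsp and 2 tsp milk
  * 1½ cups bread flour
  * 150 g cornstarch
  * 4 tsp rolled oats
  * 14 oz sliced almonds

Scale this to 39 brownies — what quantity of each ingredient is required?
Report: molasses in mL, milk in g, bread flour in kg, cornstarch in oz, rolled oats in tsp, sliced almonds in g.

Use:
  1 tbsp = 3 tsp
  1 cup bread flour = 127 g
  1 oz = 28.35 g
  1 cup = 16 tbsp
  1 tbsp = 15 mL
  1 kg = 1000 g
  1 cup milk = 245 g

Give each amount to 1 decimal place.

molasses: 195.0 mL; milk: 132.7 g; bread flour: 0.6 kg; cornstarch: 17.2 oz; rolled oats: 13.0 tsp; sliced almonds: 1289.9 g

Scaling factor: 39/12 = 13/4 = 3.25.
molasses: 4 tbsp × 13/4 × 15 mL/tbsp = 195.0 mL
milk: (2 tbsp + 2 tsp = 8/3 tbsp) × 13/4 ÷ 16 tbsp/cup × 245 g/cup ≈ 132.7 g
bread flour: 1.5 cup × 13/4 × 127 g/cup ÷ 1000 g/kg ≈ 0.6 kg
cornstarch: 150 g × 13/4 ÷ 28.35 g/oz ≈ 17.2 oz
rolled oats: 4 tsp × 13/4 = 13.0 tsp
sliced almonds: 14 oz × 13/4 × 28.35 g/oz ≈ 1289.9 g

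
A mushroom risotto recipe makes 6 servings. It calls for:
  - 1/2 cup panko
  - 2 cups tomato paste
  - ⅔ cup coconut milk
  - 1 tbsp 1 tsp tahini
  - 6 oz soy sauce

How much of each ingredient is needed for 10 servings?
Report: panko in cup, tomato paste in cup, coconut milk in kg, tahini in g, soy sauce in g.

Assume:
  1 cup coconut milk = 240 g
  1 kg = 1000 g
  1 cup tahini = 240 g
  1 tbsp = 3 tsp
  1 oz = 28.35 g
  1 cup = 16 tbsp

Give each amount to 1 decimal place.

Scaling factor: 10/6 = 5/3.
panko: 0.5 cup × 5/3 ≈ 0.8 cup
tomato paste: 2 cup × 5/3 ≈ 3.3 cup
coconut milk: 2/3 cup × 5/3 × 240 g/cup ÷ 1000 g/kg ≈ 0.3 kg
tahini: (1 tbsp + 1 tsp = 4/3 tbsp) × 5/3 ÷ 16 tbsp/cup × 240 g/cup ≈ 33.3 g
soy sauce: 6 oz × 5/3 × 28.35 g/oz = 283.5 g

panko: 0.8 cup; tomato paste: 3.3 cup; coconut milk: 0.3 kg; tahini: 33.3 g; soy sauce: 283.5 g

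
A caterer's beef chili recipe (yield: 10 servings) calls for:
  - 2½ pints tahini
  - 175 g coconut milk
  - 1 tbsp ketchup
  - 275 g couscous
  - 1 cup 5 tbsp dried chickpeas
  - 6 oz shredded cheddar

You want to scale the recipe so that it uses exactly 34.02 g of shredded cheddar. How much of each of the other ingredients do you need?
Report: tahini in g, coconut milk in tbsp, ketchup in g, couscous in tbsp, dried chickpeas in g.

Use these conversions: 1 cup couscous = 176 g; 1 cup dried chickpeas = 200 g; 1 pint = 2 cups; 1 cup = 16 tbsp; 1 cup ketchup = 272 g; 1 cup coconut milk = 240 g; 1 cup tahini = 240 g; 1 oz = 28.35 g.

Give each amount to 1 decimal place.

tahini: 240.0 g; coconut milk: 2.3 tbsp; ketchup: 3.4 g; couscous: 5.0 tbsp; dried chickpeas: 52.5 g

The original recipe has 170.1 g of shredded cheddar, so the scaling factor is 34.02 ÷ 170.1 = 1/5 = 0.2.
tahini: 2.5 pint × 1/5 × 2 cup/pint × 240 g/cup = 240.0 g
coconut milk: 175 g × 1/5 ÷ 240 g/cup × 16 tbsp/cup ≈ 2.3 tbsp
ketchup: 1 tbsp × 1/5 ÷ 16 tbsp/cup × 272 g/cup = 3.4 g
couscous: 275 g × 1/5 ÷ 176 g/cup × 16 tbsp/cup = 5.0 tbsp
dried chickpeas: (1 cup + 5 tbsp = 1.3125 cup) × 1/5 × 200 g/cup = 52.5 g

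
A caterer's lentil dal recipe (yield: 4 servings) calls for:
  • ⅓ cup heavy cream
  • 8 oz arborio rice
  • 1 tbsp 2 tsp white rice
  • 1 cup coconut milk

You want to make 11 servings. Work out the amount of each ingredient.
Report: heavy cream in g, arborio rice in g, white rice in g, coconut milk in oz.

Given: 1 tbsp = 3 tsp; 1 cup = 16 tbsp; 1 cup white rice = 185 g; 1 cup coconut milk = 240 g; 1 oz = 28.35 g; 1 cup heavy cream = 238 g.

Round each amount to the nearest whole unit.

Scaling factor: 11/4 = 2.75.
heavy cream: 1/3 cup × 11/4 × 238 g/cup ≈ 218 g
arborio rice: 8 oz × 11/4 × 28.35 g/oz ≈ 624 g
white rice: (1 tbsp + 2 tsp = 5/3 tbsp) × 11/4 ÷ 16 tbsp/cup × 185 g/cup ≈ 53 g
coconut milk: 1 cup × 11/4 × 240 g/cup ÷ 28.35 g/oz ≈ 23 oz

heavy cream: 218 g; arborio rice: 624 g; white rice: 53 g; coconut milk: 23 oz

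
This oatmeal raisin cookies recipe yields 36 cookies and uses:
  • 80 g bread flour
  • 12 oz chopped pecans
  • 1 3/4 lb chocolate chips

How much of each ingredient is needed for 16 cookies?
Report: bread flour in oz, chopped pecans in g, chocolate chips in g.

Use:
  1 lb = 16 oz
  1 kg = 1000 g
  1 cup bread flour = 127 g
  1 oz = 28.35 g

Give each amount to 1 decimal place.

bread flour: 1.3 oz; chopped pecans: 151.2 g; chocolate chips: 352.8 g

Scaling factor: 16/36 = 4/9.
bread flour: 80 g × 4/9 ÷ 28.35 g/oz ≈ 1.3 oz
chopped pecans: 12 oz × 4/9 × 28.35 g/oz = 151.2 g
chocolate chips: 1.75 lb × 4/9 × 16 oz/lb × 28.35 g/oz = 352.8 g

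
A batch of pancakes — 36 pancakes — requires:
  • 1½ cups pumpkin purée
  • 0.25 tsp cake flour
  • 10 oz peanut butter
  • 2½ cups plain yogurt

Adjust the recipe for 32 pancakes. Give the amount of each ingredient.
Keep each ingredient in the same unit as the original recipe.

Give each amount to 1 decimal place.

Scaling factor: 32/36 = 8/9.
pumpkin purée: 1.5 cup × 8/9 ≈ 1.3 cup
cake flour: 0.25 tsp × 8/9 ≈ 0.2 tsp
peanut butter: 10 oz × 8/9 ≈ 8.9 oz
plain yogurt: 2.5 cup × 8/9 ≈ 2.2 cup

pumpkin purée: 1.3 cup; cake flour: 0.2 tsp; peanut butter: 8.9 oz; plain yogurt: 2.2 cup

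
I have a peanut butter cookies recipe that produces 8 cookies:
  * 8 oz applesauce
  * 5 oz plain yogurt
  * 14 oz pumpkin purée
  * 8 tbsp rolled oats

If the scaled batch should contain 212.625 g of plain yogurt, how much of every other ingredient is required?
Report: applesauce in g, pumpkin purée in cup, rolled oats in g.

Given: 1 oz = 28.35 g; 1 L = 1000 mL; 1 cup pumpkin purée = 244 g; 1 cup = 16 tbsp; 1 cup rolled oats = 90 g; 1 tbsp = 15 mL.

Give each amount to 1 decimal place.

The original recipe has 141.75 g of plain yogurt, so the scaling factor is 212.625 ÷ 141.75 = 3/2 = 1.5.
applesauce: 8 oz × 3/2 × 28.35 g/oz = 340.2 g
pumpkin purée: 14 oz × 3/2 × 28.35 g/oz ÷ 244 g/cup ≈ 2.4 cup
rolled oats: 8 tbsp × 3/2 ÷ 16 tbsp/cup × 90 g/cup = 67.5 g

applesauce: 340.2 g; pumpkin purée: 2.4 cup; rolled oats: 67.5 g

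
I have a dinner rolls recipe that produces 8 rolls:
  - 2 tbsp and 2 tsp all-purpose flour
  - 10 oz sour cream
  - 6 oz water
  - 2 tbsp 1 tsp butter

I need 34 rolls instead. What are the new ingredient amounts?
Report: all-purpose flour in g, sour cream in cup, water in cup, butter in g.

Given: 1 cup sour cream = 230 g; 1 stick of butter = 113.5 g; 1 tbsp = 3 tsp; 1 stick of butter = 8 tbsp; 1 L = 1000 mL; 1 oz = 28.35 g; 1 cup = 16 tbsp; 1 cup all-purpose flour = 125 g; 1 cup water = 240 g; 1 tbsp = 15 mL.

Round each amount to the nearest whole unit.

Scaling factor: 34/8 = 17/4 = 4.25.
all-purpose flour: (2 tbsp + 2 tsp = 8/3 tbsp) × 17/4 ÷ 16 tbsp/cup × 125 g/cup ≈ 89 g
sour cream: 10 oz × 17/4 × 28.35 g/oz ÷ 230 g/cup ≈ 5 cup
water: 6 oz × 17/4 × 28.35 g/oz ÷ 240 g/cup ≈ 3 cup
butter: (2 tbsp + 1 tsp = 7/3 tbsp) × 17/4 ÷ 8 tbsp/stick × 113.5 g/stick ≈ 141 g

all-purpose flour: 89 g; sour cream: 5 cup; water: 3 cup; butter: 141 g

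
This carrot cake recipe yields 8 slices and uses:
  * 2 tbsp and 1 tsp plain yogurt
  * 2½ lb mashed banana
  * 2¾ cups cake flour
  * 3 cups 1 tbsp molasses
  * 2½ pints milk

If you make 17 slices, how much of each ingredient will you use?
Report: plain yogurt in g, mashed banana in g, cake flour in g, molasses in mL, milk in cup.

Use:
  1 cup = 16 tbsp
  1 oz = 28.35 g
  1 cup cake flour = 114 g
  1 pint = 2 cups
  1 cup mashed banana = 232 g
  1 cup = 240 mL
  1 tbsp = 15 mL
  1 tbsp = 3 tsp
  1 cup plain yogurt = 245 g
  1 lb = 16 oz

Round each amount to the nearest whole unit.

Scaling factor: 17/8 = 2.125.
plain yogurt: (2 tbsp + 1 tsp = 7/3 tbsp) × 17/8 ÷ 16 tbsp/cup × 245 g/cup ≈ 76 g
mashed banana: 2.5 lb × 17/8 × 16 oz/lb × 28.35 g/oz ≈ 2410 g
cake flour: 2.75 cup × 17/8 × 114 g/cup ≈ 666 g
molasses: (3 cup + 1 tbsp = 3.0625 cup) × 17/8 × 240 mL/cup ≈ 1562 mL
milk: 2.5 pint × 17/8 × 2 cup/pint ≈ 11 cup

plain yogurt: 76 g; mashed banana: 2410 g; cake flour: 666 g; molasses: 1562 mL; milk: 11 cup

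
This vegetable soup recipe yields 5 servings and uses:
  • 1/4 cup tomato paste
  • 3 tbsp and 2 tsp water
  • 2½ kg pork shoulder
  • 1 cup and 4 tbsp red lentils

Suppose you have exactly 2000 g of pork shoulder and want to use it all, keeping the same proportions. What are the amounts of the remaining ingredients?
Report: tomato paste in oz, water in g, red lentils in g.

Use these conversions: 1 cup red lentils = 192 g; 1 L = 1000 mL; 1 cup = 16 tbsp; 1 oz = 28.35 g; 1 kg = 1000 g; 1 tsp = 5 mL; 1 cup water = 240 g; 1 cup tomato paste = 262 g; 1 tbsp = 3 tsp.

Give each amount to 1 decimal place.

The original recipe has 2500 g of pork shoulder, so the scaling factor is 2000 ÷ 2500 = 4/5 = 0.8.
tomato paste: 0.25 cup × 4/5 × 262 g/cup ÷ 28.35 g/oz ≈ 1.8 oz
water: (3 tbsp + 2 tsp = 11/3 tbsp) × 4/5 ÷ 16 tbsp/cup × 240 g/cup = 44.0 g
red lentils: (1 cup + 4 tbsp = 1.25 cup) × 4/5 × 192 g/cup = 192.0 g

tomato paste: 1.8 oz; water: 44.0 g; red lentils: 192.0 g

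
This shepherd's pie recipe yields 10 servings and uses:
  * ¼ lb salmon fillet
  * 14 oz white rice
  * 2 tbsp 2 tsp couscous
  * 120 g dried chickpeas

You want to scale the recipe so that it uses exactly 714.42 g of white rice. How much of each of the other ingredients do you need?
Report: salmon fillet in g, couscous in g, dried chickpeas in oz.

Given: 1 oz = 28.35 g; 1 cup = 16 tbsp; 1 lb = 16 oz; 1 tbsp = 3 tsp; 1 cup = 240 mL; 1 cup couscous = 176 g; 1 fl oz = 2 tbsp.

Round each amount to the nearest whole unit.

salmon fillet: 204 g; couscous: 53 g; dried chickpeas: 8 oz

The original recipe has 396.9 g of white rice, so the scaling factor is 714.42 ÷ 396.9 = 9/5 = 1.8.
salmon fillet: 0.25 lb × 9/5 × 16 oz/lb × 28.35 g/oz ≈ 204 g
couscous: (2 tbsp + 2 tsp = 8/3 tbsp) × 9/5 ÷ 16 tbsp/cup × 176 g/cup ≈ 53 g
dried chickpeas: 120 g × 9/5 ÷ 28.35 g/oz ≈ 8 oz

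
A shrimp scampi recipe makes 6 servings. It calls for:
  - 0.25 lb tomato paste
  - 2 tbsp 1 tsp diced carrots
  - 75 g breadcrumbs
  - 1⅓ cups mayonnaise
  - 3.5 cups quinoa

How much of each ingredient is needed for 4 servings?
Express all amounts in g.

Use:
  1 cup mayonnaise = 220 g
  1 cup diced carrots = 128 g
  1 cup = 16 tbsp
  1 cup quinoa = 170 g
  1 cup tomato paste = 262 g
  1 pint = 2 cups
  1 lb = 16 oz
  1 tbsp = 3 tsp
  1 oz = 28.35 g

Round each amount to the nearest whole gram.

Scaling factor: 4/6 = 2/3.
tomato paste: 0.25 lb × 2/3 × 16 oz/lb × 28.35 g/oz ≈ 76 g
diced carrots: (2 tbsp + 1 tsp = 7/3 tbsp) × 2/3 ÷ 16 tbsp/cup × 128 g/cup ≈ 12 g
breadcrumbs: 75 g × 2/3 = 50 g
mayonnaise: 4/3 cup × 2/3 × 220 g/cup ≈ 196 g
quinoa: 3.5 cup × 2/3 × 170 g/cup ≈ 397 g

tomato paste: 76 g; diced carrots: 12 g; breadcrumbs: 50 g; mayonnaise: 196 g; quinoa: 397 g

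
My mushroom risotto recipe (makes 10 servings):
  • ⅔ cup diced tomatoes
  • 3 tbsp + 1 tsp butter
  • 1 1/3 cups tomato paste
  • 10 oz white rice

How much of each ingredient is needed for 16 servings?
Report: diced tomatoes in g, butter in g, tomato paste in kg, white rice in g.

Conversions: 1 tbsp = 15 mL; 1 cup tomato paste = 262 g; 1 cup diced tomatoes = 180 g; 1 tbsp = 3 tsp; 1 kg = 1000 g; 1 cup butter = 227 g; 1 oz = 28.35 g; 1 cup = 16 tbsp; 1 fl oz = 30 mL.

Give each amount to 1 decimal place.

Scaling factor: 16/10 = 8/5 = 1.6.
diced tomatoes: 2/3 cup × 8/5 × 180 g/cup = 192.0 g
butter: (3 tbsp + 1 tsp = 10/3 tbsp) × 8/5 ÷ 16 tbsp/cup × 227 g/cup ≈ 75.7 g
tomato paste: 4/3 cup × 8/5 × 262 g/cup ÷ 1000 g/kg ≈ 0.6 kg
white rice: 10 oz × 8/5 × 28.35 g/oz = 453.6 g

diced tomatoes: 192.0 g; butter: 75.7 g; tomato paste: 0.6 kg; white rice: 453.6 g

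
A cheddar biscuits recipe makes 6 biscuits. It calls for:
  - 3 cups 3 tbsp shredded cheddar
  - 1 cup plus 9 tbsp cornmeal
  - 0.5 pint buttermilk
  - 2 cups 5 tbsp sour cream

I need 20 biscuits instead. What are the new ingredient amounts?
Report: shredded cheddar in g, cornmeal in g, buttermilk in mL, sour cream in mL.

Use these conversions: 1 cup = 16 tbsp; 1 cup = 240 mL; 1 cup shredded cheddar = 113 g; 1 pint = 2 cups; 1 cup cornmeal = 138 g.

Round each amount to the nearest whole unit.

Scaling factor: 20/6 = 10/3.
shredded cheddar: (3 cup + 3 tbsp = 3.1875 cup) × 10/3 × 113 g/cup ≈ 1201 g
cornmeal: (1 cup + 9 tbsp = 1.5625 cup) × 10/3 × 138 g/cup ≈ 719 g
buttermilk: 0.5 pint × 10/3 × 2 cup/pint × 240 mL/cup = 800 mL
sour cream: (2 cup + 5 tbsp = 2.3125 cup) × 10/3 × 240 mL/cup = 1850 mL

shredded cheddar: 1201 g; cornmeal: 719 g; buttermilk: 800 mL; sour cream: 1850 mL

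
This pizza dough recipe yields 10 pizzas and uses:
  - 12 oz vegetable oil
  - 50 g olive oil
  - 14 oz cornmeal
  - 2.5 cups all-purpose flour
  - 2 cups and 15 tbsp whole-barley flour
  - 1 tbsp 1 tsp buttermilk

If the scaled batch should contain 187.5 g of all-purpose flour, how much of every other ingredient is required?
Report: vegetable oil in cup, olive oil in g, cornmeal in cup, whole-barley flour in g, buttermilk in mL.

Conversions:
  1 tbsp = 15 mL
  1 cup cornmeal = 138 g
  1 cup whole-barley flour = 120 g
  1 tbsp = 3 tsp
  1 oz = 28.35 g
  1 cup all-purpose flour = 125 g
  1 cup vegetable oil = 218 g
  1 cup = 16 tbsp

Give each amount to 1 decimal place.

vegetable oil: 0.9 cup; olive oil: 30.0 g; cornmeal: 1.7 cup; whole-barley flour: 211.5 g; buttermilk: 12.0 mL

The original recipe has 312.5 g of all-purpose flour, so the scaling factor is 187.5 ÷ 312.5 = 3/5 = 0.6.
vegetable oil: 12 oz × 3/5 × 28.35 g/oz ÷ 218 g/cup ≈ 0.9 cup
olive oil: 50 g × 3/5 = 30.0 g
cornmeal: 14 oz × 3/5 × 28.35 g/oz ÷ 138 g/cup ≈ 1.7 cup
whole-barley flour: (2 cup + 15 tbsp = 2.9375 cup) × 3/5 × 120 g/cup = 211.5 g
buttermilk: (1 tbsp + 1 tsp = 4/3 tbsp) × 3/5 × 15 mL/tbsp = 12.0 mL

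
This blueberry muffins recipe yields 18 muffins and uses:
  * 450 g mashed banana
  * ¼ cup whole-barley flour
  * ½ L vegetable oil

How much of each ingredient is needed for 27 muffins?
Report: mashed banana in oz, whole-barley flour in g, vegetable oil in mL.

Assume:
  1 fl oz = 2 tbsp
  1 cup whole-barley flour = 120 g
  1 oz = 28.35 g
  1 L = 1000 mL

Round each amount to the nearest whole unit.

mashed banana: 24 oz; whole-barley flour: 45 g; vegetable oil: 750 mL

Scaling factor: 27/18 = 3/2 = 1.5.
mashed banana: 450 g × 3/2 ÷ 28.35 g/oz ≈ 24 oz
whole-barley flour: 0.25 cup × 3/2 × 120 g/cup = 45 g
vegetable oil: 0.5 L × 3/2 × 1000 mL/L = 750 mL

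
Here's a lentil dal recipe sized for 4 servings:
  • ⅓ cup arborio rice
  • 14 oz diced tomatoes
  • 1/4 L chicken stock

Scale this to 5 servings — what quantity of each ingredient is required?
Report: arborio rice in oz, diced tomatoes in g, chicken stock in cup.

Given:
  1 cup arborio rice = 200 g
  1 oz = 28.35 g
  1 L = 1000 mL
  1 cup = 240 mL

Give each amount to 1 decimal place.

Scaling factor: 5/4 = 1.25.
arborio rice: 1/3 cup × 5/4 × 200 g/cup ÷ 28.35 g/oz ≈ 2.9 oz
diced tomatoes: 14 oz × 5/4 × 28.35 g/oz ≈ 496.1 g
chicken stock: 0.25 L × 5/4 × 1000 mL/L ÷ 240 mL/cup ≈ 1.3 cup

arborio rice: 2.9 oz; diced tomatoes: 496.1 g; chicken stock: 1.3 cup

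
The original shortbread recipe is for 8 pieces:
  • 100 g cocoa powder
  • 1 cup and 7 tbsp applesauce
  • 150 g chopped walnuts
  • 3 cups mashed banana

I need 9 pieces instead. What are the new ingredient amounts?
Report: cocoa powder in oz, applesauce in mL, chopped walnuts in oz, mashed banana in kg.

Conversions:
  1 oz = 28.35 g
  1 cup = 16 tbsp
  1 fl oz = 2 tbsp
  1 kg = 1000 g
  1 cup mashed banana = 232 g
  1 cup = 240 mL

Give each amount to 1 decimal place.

cocoa powder: 4.0 oz; applesauce: 388.1 mL; chopped walnuts: 6.0 oz; mashed banana: 0.8 kg

Scaling factor: 9/8 = 1.125.
cocoa powder: 100 g × 9/8 ÷ 28.35 g/oz ≈ 4.0 oz
applesauce: (1 cup + 7 tbsp = 1.4375 cup) × 9/8 × 240 mL/cup ≈ 388.1 mL
chopped walnuts: 150 g × 9/8 ÷ 28.35 g/oz ≈ 6.0 oz
mashed banana: 3 cup × 9/8 × 232 g/cup ÷ 1000 g/kg ≈ 0.8 kg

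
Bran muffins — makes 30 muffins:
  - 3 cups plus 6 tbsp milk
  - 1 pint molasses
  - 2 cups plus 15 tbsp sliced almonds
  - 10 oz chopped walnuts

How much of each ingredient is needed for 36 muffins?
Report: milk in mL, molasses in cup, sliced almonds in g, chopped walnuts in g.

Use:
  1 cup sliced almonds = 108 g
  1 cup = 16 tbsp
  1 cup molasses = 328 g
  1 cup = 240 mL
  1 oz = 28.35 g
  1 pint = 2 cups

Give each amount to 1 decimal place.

Scaling factor: 36/30 = 6/5 = 1.2.
milk: (3 cup + 6 tbsp = 3.375 cup) × 6/5 × 240 mL/cup = 972.0 mL
molasses: 1 pint × 6/5 × 2 cup/pint = 2.4 cup
sliced almonds: (2 cup + 15 tbsp = 2.9375 cup) × 6/5 × 108 g/cup = 380.7 g
chopped walnuts: 10 oz × 6/5 × 28.35 g/oz = 340.2 g

milk: 972.0 mL; molasses: 2.4 cup; sliced almonds: 380.7 g; chopped walnuts: 340.2 g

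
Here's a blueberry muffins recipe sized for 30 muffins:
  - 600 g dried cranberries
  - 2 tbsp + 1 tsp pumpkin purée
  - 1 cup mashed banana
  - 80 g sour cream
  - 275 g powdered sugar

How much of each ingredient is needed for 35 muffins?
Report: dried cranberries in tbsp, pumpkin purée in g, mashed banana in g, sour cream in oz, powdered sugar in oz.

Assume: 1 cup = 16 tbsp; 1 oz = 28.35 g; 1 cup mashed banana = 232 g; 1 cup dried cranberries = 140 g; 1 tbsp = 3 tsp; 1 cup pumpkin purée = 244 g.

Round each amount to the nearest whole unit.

dried cranberries: 80 tbsp; pumpkin purée: 42 g; mashed banana: 271 g; sour cream: 3 oz; powdered sugar: 11 oz

Scaling factor: 35/30 = 7/6.
dried cranberries: 600 g × 7/6 ÷ 140 g/cup × 16 tbsp/cup = 80 tbsp
pumpkin purée: (2 tbsp + 1 tsp = 7/3 tbsp) × 7/6 ÷ 16 tbsp/cup × 244 g/cup ≈ 42 g
mashed banana: 1 cup × 7/6 × 232 g/cup ≈ 271 g
sour cream: 80 g × 7/6 ÷ 28.35 g/oz ≈ 3 oz
powdered sugar: 275 g × 7/6 ÷ 28.35 g/oz ≈ 11 oz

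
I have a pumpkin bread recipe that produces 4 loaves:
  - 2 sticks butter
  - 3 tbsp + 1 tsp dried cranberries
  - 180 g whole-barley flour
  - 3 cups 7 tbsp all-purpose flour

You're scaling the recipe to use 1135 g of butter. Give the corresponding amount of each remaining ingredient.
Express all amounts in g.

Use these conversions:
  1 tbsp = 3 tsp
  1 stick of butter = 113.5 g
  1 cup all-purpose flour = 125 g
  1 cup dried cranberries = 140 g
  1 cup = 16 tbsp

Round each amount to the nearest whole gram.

The original recipe has 227 g of butter, so the scaling factor is 1135 ÷ 227 = 5.
dried cranberries: (3 tbsp + 1 tsp = 10/3 tbsp) × 5 ÷ 16 tbsp/cup × 140 g/cup ≈ 146 g
whole-barley flour: 180 g × 5 = 900 g
all-purpose flour: (3 cup + 7 tbsp = 3.4375 cup) × 5 × 125 g/cup ≈ 2148 g

dried cranberries: 146 g; whole-barley flour: 900 g; all-purpose flour: 2148 g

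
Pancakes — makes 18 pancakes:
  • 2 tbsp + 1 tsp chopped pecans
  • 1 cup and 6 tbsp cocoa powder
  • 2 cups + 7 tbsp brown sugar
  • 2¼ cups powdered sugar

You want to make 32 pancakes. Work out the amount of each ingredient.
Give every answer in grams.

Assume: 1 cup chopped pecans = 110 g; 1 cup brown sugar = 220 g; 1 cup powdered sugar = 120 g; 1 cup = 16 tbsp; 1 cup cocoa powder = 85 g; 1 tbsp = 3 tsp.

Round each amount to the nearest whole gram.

chopped pecans: 29 g; cocoa powder: 208 g; brown sugar: 953 g; powdered sugar: 480 g

Scaling factor: 32/18 = 16/9.
chopped pecans: (2 tbsp + 1 tsp = 7/3 tbsp) × 16/9 ÷ 16 tbsp/cup × 110 g/cup ≈ 29 g
cocoa powder: (1 cup + 6 tbsp = 1.375 cup) × 16/9 × 85 g/cup ≈ 208 g
brown sugar: (2 cup + 7 tbsp = 2.4375 cup) × 16/9 × 220 g/cup ≈ 953 g
powdered sugar: 2.25 cup × 16/9 × 120 g/cup = 480 g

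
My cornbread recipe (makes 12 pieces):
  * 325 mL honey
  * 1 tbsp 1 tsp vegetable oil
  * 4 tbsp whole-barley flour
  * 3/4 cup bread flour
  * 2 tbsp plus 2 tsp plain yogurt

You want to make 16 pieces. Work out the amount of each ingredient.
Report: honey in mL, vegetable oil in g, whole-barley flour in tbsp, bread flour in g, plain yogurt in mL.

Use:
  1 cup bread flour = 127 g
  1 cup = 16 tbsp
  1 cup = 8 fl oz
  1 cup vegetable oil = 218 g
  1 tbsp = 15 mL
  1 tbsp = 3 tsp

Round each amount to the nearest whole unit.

honey: 433 mL; vegetable oil: 24 g; whole-barley flour: 5 tbsp; bread flour: 127 g; plain yogurt: 53 mL

Scaling factor: 16/12 = 4/3.
honey: 325 mL × 4/3 ≈ 433 mL
vegetable oil: (1 tbsp + 1 tsp = 4/3 tbsp) × 4/3 ÷ 16 tbsp/cup × 218 g/cup ≈ 24 g
whole-barley flour: 4 tbsp × 4/3 ≈ 5 tbsp
bread flour: 0.75 cup × 4/3 × 127 g/cup = 127 g
plain yogurt: (2 tbsp + 2 tsp = 8/3 tbsp) × 4/3 × 15 mL/tbsp ≈ 53 mL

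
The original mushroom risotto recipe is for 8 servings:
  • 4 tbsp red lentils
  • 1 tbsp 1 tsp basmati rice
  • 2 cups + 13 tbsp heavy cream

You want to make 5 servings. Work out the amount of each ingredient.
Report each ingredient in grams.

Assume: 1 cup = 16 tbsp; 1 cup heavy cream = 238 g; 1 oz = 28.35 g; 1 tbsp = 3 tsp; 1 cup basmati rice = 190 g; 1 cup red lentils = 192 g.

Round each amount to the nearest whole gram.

Scaling factor: 5/8 = 0.625.
red lentils: 4 tbsp × 5/8 ÷ 16 tbsp/cup × 192 g/cup = 30 g
basmati rice: (1 tbsp + 1 tsp = 4/3 tbsp) × 5/8 ÷ 16 tbsp/cup × 190 g/cup ≈ 10 g
heavy cream: (2 cup + 13 tbsp = 2.8125 cup) × 5/8 × 238 g/cup ≈ 418 g

red lentils: 30 g; basmati rice: 10 g; heavy cream: 418 g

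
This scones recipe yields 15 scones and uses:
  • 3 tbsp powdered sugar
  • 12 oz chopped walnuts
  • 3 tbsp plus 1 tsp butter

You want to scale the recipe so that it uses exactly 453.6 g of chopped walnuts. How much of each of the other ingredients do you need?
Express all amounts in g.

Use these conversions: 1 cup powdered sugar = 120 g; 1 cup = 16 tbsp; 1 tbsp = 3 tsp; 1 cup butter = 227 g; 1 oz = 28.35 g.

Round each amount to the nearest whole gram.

powdered sugar: 30 g; butter: 63 g

The original recipe has 340.2 g of chopped walnuts, so the scaling factor is 453.6 ÷ 340.2 = 4/3.
powdered sugar: 3 tbsp × 4/3 ÷ 16 tbsp/cup × 120 g/cup = 30 g
butter: (3 tbsp + 1 tsp = 10/3 tbsp) × 4/3 ÷ 16 tbsp/cup × 227 g/cup ≈ 63 g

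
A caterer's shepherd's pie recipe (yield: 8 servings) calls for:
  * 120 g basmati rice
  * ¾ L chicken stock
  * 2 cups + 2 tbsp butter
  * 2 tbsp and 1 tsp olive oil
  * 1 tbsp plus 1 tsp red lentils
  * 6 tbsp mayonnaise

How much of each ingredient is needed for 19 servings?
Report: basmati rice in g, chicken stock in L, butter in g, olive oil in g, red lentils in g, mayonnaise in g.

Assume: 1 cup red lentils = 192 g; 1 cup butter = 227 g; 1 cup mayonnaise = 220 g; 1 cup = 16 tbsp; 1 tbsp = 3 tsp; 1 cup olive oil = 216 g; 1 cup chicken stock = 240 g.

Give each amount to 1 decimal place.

basmati rice: 285.0 g; chicken stock: 1.8 L; butter: 1145.6 g; olive oil: 74.8 g; red lentils: 38.0 g; mayonnaise: 195.9 g

Scaling factor: 19/8 = 2.375.
basmati rice: 120 g × 19/8 = 285.0 g
chicken stock: 0.75 L × 19/8 ≈ 1.8 L
butter: (2 cup + 2 tbsp = 2.125 cup) × 19/8 × 227 g/cup ≈ 1145.6 g
olive oil: (2 tbsp + 1 tsp = 7/3 tbsp) × 19/8 ÷ 16 tbsp/cup × 216 g/cup ≈ 74.8 g
red lentils: (1 tbsp + 1 tsp = 4/3 tbsp) × 19/8 ÷ 16 tbsp/cup × 192 g/cup = 38.0 g
mayonnaise: 6 tbsp × 19/8 ÷ 16 tbsp/cup × 220 g/cup ≈ 195.9 g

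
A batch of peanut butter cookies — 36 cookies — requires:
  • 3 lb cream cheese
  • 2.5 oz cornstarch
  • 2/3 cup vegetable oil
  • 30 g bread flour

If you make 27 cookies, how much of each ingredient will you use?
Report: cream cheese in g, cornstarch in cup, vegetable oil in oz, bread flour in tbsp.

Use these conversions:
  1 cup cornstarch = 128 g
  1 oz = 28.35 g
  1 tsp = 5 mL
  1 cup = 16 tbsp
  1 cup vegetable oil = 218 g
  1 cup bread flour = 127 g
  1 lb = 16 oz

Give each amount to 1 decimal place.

cream cheese: 1020.6 g; cornstarch: 0.4 cup; vegetable oil: 3.8 oz; bread flour: 2.8 tbsp

Scaling factor: 27/36 = 3/4 = 0.75.
cream cheese: 3 lb × 3/4 × 16 oz/lb × 28.35 g/oz = 1020.6 g
cornstarch: 2.5 oz × 3/4 × 28.35 g/oz ÷ 128 g/cup ≈ 0.4 cup
vegetable oil: 2/3 cup × 3/4 × 218 g/cup ÷ 28.35 g/oz ≈ 3.8 oz
bread flour: 30 g × 3/4 ÷ 127 g/cup × 16 tbsp/cup ≈ 2.8 tbsp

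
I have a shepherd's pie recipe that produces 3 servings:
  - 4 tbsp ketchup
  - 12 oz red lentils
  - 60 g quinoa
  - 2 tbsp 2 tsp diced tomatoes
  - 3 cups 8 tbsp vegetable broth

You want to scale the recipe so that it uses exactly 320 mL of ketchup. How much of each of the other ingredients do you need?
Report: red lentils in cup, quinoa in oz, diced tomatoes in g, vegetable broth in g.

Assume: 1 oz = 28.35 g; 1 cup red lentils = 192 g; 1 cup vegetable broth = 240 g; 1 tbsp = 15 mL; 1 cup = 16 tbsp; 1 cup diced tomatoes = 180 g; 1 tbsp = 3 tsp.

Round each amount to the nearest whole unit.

red lentils: 9 cup; quinoa: 11 oz; diced tomatoes: 160 g; vegetable broth: 4480 g

The original recipe has 60 mL of ketchup, so the scaling factor is 320 ÷ 60 = 16/3.
red lentils: 12 oz × 16/3 × 28.35 g/oz ÷ 192 g/cup ≈ 9 cup
quinoa: 60 g × 16/3 ÷ 28.35 g/oz ≈ 11 oz
diced tomatoes: (2 tbsp + 2 tsp = 8/3 tbsp) × 16/3 ÷ 16 tbsp/cup × 180 g/cup = 160 g
vegetable broth: (3 cup + 8 tbsp = 3.5 cup) × 16/3 × 240 g/cup = 4480 g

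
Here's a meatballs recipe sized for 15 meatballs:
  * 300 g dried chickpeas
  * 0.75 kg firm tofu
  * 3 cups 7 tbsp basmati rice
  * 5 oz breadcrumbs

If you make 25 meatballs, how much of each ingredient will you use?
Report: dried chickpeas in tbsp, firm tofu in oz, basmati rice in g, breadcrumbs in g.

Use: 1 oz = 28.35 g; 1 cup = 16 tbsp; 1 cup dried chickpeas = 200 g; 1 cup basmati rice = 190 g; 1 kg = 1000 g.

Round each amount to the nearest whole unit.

Scaling factor: 25/15 = 5/3.
dried chickpeas: 300 g × 5/3 ÷ 200 g/cup × 16 tbsp/cup = 40 tbsp
firm tofu: 0.75 kg × 5/3 × 1000 g/kg ÷ 28.35 g/oz ≈ 44 oz
basmati rice: (3 cup + 7 tbsp = 3.4375 cup) × 5/3 × 190 g/cup ≈ 1089 g
breadcrumbs: 5 oz × 5/3 × 28.35 g/oz ≈ 236 g

dried chickpeas: 40 tbsp; firm tofu: 44 oz; basmati rice: 1089 g; breadcrumbs: 236 g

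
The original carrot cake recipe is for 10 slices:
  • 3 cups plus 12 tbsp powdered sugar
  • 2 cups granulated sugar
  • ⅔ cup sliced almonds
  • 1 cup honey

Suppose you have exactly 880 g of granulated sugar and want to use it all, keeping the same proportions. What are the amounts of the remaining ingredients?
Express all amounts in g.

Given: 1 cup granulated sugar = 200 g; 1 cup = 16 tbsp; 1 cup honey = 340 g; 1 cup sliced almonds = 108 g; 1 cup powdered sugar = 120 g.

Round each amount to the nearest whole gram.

The original recipe has 400 g of granulated sugar, so the scaling factor is 880 ÷ 400 = 11/5 = 2.2.
powdered sugar: (3 cup + 12 tbsp = 3.75 cup) × 11/5 × 120 g/cup = 990 g
sliced almonds: 2/3 cup × 11/5 × 108 g/cup ≈ 158 g
honey: 1 cup × 11/5 × 340 g/cup = 748 g

powdered sugar: 990 g; sliced almonds: 158 g; honey: 748 g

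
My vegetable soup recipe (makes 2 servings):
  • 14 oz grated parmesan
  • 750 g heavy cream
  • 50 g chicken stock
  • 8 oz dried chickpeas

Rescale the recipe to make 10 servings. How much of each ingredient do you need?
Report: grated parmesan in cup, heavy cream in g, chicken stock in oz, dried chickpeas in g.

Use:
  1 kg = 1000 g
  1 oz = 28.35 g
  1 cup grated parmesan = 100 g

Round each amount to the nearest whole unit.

grated parmesan: 20 cup; heavy cream: 3750 g; chicken stock: 9 oz; dried chickpeas: 1134 g

Scaling factor: 10/2 = 5.
grated parmesan: 14 oz × 5 × 28.35 g/oz ÷ 100 g/cup ≈ 20 cup
heavy cream: 750 g × 5 = 3750 g
chicken stock: 50 g × 5 ÷ 28.35 g/oz ≈ 9 oz
dried chickpeas: 8 oz × 5 × 28.35 g/oz = 1134 g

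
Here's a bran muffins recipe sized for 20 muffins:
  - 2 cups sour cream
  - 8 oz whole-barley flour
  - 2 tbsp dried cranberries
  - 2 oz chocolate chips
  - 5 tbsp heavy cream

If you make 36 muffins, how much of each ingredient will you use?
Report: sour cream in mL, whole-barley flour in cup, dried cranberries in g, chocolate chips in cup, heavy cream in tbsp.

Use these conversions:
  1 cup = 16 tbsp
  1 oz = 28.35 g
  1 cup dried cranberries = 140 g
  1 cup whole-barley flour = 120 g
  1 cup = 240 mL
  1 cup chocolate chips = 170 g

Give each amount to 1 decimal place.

Scaling factor: 36/20 = 9/5 = 1.8.
sour cream: 2 cup × 9/5 × 240 mL/cup = 864.0 mL
whole-barley flour: 8 oz × 9/5 × 28.35 g/oz ÷ 120 g/cup ≈ 3.4 cup
dried cranberries: 2 tbsp × 9/5 ÷ 16 tbsp/cup × 140 g/cup = 31.5 g
chocolate chips: 2 oz × 9/5 × 28.35 g/oz ÷ 170 g/cup ≈ 0.6 cup
heavy cream: 5 tbsp × 9/5 = 9.0 tbsp

sour cream: 864.0 mL; whole-barley flour: 3.4 cup; dried cranberries: 31.5 g; chocolate chips: 0.6 cup; heavy cream: 9.0 tbsp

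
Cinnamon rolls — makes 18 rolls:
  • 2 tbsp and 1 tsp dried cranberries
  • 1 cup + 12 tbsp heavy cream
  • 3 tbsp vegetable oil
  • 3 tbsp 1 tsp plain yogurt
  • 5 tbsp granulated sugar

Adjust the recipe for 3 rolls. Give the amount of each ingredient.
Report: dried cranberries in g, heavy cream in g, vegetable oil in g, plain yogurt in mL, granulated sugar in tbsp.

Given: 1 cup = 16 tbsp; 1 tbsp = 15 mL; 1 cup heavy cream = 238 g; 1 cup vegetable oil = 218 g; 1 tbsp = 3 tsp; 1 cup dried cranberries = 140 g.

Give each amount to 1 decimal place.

dried cranberries: 3.4 g; heavy cream: 69.4 g; vegetable oil: 6.8 g; plain yogurt: 8.3 mL; granulated sugar: 0.8 tbsp

Scaling factor: 3/18 = 1/6.
dried cranberries: (2 tbsp + 1 tsp = 7/3 tbsp) × 1/6 ÷ 16 tbsp/cup × 140 g/cup ≈ 3.4 g
heavy cream: (1 cup + 12 tbsp = 1.75 cup) × 1/6 × 238 g/cup ≈ 69.4 g
vegetable oil: 3 tbsp × 1/6 ÷ 16 tbsp/cup × 218 g/cup ≈ 6.8 g
plain yogurt: (3 tbsp + 1 tsp = 10/3 tbsp) × 1/6 × 15 mL/tbsp ≈ 8.3 mL
granulated sugar: 5 tbsp × 1/6 ≈ 0.8 tbsp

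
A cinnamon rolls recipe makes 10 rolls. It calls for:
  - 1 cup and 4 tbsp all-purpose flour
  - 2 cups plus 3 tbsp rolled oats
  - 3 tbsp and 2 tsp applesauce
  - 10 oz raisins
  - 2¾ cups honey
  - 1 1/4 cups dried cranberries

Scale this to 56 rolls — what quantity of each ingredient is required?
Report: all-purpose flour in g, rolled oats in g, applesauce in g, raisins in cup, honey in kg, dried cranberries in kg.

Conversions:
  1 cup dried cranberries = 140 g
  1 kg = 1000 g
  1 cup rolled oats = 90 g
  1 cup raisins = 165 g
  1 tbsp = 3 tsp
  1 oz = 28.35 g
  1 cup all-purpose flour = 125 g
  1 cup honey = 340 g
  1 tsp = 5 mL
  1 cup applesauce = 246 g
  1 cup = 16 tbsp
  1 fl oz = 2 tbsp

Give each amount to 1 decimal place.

Scaling factor: 56/10 = 28/5 = 5.6.
all-purpose flour: (1 cup + 4 tbsp = 1.25 cup) × 28/5 × 125 g/cup = 875.0 g
rolled oats: (2 cup + 3 tbsp = 2.1875 cup) × 28/5 × 90 g/cup = 1102.5 g
applesauce: (3 tbsp + 2 tsp = 11/3 tbsp) × 28/5 ÷ 16 tbsp/cup × 246 g/cup = 315.7 g
raisins: 10 oz × 28/5 × 28.35 g/oz ÷ 165 g/cup ≈ 9.6 cup
honey: 2.75 cup × 28/5 × 340 g/cup ÷ 1000 g/kg ≈ 5.2 kg
dried cranberries: 1.25 cup × 28/5 × 140 g/cup ÷ 1000 g/kg ≈ 1.0 kg

all-purpose flour: 875.0 g; rolled oats: 1102.5 g; applesauce: 315.7 g; raisins: 9.6 cup; honey: 5.2 kg; dried cranberries: 1.0 kg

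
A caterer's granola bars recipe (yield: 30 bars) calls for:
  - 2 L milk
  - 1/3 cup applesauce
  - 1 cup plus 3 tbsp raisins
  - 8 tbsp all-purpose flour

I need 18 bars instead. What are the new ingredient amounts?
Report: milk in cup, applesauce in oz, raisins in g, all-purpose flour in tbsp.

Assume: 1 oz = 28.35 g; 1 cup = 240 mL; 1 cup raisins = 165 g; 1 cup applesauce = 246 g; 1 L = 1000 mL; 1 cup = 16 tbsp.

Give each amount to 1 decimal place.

Scaling factor: 18/30 = 3/5 = 0.6.
milk: 2 L × 3/5 × 1000 mL/L ÷ 240 mL/cup = 5.0 cup
applesauce: 1/3 cup × 3/5 × 246 g/cup ÷ 28.35 g/oz ≈ 1.7 oz
raisins: (1 cup + 3 tbsp = 1.1875 cup) × 3/5 × 165 g/cup ≈ 117.6 g
all-purpose flour: 8 tbsp × 3/5 = 4.8 tbsp

milk: 5.0 cup; applesauce: 1.7 oz; raisins: 117.6 g; all-purpose flour: 4.8 tbsp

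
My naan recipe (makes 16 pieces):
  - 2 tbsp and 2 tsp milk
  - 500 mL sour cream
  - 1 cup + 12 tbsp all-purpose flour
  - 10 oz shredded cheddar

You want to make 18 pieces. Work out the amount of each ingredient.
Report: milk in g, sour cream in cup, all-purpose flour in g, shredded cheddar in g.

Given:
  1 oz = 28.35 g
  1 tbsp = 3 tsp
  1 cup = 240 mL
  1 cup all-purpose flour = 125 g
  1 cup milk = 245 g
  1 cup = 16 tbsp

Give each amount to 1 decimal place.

Scaling factor: 18/16 = 9/8 = 1.125.
milk: (2 tbsp + 2 tsp = 8/3 tbsp) × 9/8 ÷ 16 tbsp/cup × 245 g/cup ≈ 45.9 g
sour cream: 500 mL × 9/8 ÷ 240 mL/cup ≈ 2.3 cup
all-purpose flour: (1 cup + 12 tbsp = 1.75 cup) × 9/8 × 125 g/cup ≈ 246.1 g
shredded cheddar: 10 oz × 9/8 × 28.35 g/oz ≈ 318.9 g

milk: 45.9 g; sour cream: 2.3 cup; all-purpose flour: 246.1 g; shredded cheddar: 318.9 g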